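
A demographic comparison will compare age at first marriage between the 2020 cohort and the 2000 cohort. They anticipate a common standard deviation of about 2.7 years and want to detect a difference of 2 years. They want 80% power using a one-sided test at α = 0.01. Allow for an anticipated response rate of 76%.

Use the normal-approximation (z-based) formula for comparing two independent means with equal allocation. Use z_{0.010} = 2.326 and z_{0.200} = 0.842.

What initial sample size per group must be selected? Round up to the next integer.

n = 49 per group

n = (z_α + z_β)² · (σ₁² + σ₂²) / δ²
  = (2.326 + 0.842)² · (2·2.7² = 14.58) / 2²
  = 10.0362 · 14.58 / 4
  = 36.58
Adjust for 76% response: 36.58 / 0.76 = 48.13.
Round up → n = 49 per group.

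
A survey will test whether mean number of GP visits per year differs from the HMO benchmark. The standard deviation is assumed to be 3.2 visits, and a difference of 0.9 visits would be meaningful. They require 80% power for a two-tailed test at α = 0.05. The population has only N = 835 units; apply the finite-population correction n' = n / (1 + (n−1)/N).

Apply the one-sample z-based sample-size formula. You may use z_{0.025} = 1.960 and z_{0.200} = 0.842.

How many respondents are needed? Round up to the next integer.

n = 89

n = (z_{α/2} + z_β)² · σ² / δ²
  = (1.960 + 0.842)² · 3.2² / 0.9²
  = 7.8512 · 10.24 / 0.81
  = 99.25
Finite-population correction (N = 835): 99.25 / (1 + (99.25 − 1)/835) = 88.81.
Round up → n = 89.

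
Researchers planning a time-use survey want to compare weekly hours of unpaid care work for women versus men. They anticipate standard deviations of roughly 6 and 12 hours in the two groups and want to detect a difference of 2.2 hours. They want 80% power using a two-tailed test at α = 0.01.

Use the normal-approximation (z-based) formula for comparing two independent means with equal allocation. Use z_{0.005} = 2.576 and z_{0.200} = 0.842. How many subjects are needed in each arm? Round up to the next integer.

n = 435 per group

n = (z_{α/2} + z_β)² · (σ₁² + σ₂²) / δ²
  = (2.576 + 0.842)² · (6² + 12² = 180) / 2.2²
  = 11.6827 · 180 / 4.84
  = 434.48
Round up → n = 435 per group.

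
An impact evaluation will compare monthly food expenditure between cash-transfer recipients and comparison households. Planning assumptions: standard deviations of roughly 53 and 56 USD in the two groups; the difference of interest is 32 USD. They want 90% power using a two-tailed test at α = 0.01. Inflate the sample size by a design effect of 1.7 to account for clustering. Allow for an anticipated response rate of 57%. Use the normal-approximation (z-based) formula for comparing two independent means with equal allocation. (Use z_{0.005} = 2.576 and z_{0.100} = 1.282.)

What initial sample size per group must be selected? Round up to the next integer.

n = 258 per group

n = (z_{α/2} + z_β)² · (σ₁² + σ₂²) / δ²
  = (2.576 + 1.282)² · (53² + 56² = 5945) / 32²
  = 14.8842 · 5945 / 1024
  = 86.41
Design effect: 1.7 × 86.41 = 146.90.
Adjust for 57% response: 146.90 / 0.57 = 257.72.
Round up → n = 258 per group.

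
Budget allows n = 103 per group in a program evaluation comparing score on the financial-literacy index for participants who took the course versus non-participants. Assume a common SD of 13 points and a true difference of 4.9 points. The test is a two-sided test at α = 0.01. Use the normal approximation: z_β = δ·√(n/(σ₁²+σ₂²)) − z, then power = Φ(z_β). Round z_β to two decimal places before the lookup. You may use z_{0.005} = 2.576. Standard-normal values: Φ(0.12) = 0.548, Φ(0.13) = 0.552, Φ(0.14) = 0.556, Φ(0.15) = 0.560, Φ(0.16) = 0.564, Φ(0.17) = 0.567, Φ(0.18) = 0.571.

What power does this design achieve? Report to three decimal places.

z_β = δ·√(n/(σ₁²+σ₂²)) − z_{α/2}
    = 4.9 · √(103/338) − 2.576
    = 4.9 · 0.55203 − 2.576
    = 2.7049 − 2.576 = 0.1289 → 0.13
Power = Φ(0.13) = 0.552.

Power ≈ 0.552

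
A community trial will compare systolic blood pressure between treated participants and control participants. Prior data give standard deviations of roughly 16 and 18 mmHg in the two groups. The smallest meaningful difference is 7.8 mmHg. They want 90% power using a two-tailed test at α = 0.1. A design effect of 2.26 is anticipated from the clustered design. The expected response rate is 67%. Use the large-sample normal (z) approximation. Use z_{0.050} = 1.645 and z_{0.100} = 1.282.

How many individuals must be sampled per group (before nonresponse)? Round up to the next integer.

n = 276 per group

n = (z_{α/2} + z_β)² · (σ₁² + σ₂²) / δ²
  = (1.645 + 1.282)² · (16² + 18² = 580) / 7.8²
  = 8.5673 · 580 / 60.84
  = 81.67
Design effect: 2.26 × 81.67 = 184.58.
Adjust for 67% response: 184.58 / 0.67 = 275.50.
Round up → n = 276 per group.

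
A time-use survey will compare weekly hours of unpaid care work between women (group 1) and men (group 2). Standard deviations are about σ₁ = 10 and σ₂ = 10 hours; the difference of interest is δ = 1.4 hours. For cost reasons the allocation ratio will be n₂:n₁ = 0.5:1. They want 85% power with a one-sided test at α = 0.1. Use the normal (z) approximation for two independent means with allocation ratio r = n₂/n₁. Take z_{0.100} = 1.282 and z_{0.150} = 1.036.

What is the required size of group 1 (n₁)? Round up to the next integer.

n₁ = (z_α + z_β)² · (σ₁² + σ₂²/r) / δ²
   = (1.282 + 1.036)² · (10² + 10²/0.5) / 1.4²
   = 5.3731 · (100 + 200) / 1.96
   = 5.3731 · 300 / 1.96
   = 822.42
Round up → n₁ = 823; n₂ = r·n₁ = 0.5 × 823 = 412.

n₁ = 823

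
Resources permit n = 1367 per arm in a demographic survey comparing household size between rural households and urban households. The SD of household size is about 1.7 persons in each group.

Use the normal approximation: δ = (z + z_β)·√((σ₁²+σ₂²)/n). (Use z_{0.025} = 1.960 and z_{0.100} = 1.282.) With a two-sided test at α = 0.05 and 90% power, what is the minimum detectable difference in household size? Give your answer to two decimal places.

δ = (z_{α/2} + z_β) · √((σ₁²+σ₂²)/n)
  = (1.960 + 1.282) · √(5.78/1367)
  = 3.242 · √0.00423
  = 3.242 · 0.0650
  = 0.2108

Minimum detectable difference ≈ 0.21 persons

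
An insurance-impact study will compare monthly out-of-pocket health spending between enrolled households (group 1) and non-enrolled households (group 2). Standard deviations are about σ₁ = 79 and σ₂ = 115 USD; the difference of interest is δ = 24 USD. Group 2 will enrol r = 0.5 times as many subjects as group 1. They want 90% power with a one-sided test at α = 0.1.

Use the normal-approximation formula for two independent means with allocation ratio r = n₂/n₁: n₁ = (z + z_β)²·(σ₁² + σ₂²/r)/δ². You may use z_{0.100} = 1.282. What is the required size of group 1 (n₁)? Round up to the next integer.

n₁ = (z_α + z_β)² · (σ₁² + σ₂²/r) / δ²
   = (1.282 + 1.282)² · (79² + 115²/0.5) / 24²
   = 6.5741 · (6241 + 26450) / 576
   = 6.5741 · 32691 / 576
   = 373.11
Round up → n₁ = 374; n₂ = r·n₁ = 0.5 × 374 = 187.

n₁ = 374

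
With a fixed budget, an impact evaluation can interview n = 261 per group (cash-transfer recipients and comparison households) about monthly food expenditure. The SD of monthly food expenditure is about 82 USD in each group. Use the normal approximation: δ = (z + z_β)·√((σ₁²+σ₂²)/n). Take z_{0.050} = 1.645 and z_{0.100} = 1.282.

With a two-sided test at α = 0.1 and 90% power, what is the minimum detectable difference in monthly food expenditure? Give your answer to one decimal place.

δ = (z_{α/2} + z_β) · √((σ₁²+σ₂²)/n)
  = (1.645 + 1.282) · √(13448/261)
  = 2.927 · √51.5249
  = 2.927 · 7.1781
  = 21.0103

Minimum detectable difference ≈ 21.0 USD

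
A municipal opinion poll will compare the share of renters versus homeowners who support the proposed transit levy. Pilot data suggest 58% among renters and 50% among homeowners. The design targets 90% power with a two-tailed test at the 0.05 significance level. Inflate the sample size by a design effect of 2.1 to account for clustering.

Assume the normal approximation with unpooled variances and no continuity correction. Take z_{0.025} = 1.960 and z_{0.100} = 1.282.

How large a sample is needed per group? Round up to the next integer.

n = 1703 per group

n = (z_{α/2} + z_β)² · [p₁(1−p₁) + p₂(1−p₂)] / (p₁ − p₂)²
  = (1.960 + 1.282)² · (0.58·0.42 + 0.50·0.50) / (0.08)²
  = (3.242)² · (0.2436 + 0.2500) / 0.0064
  = 10.5106 · 0.4936 / 0.0064
  = 810.63
Design effect: 2.1 × 810.63 = 1702.32.
Round up → n = 1703 per group.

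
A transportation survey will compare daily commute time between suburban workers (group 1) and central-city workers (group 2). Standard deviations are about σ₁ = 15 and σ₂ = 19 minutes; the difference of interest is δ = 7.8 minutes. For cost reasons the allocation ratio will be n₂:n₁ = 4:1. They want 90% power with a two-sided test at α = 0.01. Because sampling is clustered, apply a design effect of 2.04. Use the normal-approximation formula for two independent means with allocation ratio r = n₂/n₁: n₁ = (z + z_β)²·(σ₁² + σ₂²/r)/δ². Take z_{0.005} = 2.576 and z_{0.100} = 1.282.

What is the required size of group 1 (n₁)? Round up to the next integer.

n₁ = 158

n₁ = (z_{α/2} + z_β)² · (σ₁² + σ₂²/r) / δ²
   = (2.576 + 1.282)² · (15² + 19²/4) / 7.8²
   = 14.8842 · (225 + 90.25) / 60.84
   = 14.8842 · 315.25 / 60.84
   = 77.12
Design effect: 2.04 × 77.12 = 157.33.
Round up → n₁ = 158; n₂ = r·n₁ = 4 × 158 = 632.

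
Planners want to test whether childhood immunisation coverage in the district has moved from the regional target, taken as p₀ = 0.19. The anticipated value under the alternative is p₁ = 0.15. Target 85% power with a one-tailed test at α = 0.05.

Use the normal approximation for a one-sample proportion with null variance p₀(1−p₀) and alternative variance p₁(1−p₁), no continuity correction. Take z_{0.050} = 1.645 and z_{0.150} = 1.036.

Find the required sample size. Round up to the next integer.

n = [z_α·√(p₀q₀) + z_β·√(p₁q₁)]² / (p₁ − p₀)²
  = [1.645·√(0.19·0.81) + 1.036·√(0.15·0.85)]² / (-0.04)²
  = [1.645·0.3923 + 1.036·0.3571]² / 0.0016
  = [1.0153]² / 0.0016
  = 644.22
Round up → n = 645.

n = 645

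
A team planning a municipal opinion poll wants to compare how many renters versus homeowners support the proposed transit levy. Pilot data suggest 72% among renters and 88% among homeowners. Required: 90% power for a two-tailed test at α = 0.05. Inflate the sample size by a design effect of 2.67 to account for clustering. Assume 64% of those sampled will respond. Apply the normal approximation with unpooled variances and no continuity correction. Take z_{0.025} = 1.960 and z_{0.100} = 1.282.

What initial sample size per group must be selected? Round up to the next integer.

n = 527 per group

n = (z_{α/2} + z_β)² · [p₁(1−p₁) + p₂(1−p₂)] / (p₁ − p₂)²
  = (1.960 + 1.282)² · (0.72·0.28 + 0.88·0.12) / (-0.16)²
  = (3.242)² · (0.2016 + 0.1056) / 0.0256
  = 10.5106 · 0.3072 / 0.0256
  = 126.13
Design effect: 2.67 × 126.13 = 336.76.
Adjust for 64% response: 336.76 / 0.64 = 526.19.
Round up → n = 527 per group.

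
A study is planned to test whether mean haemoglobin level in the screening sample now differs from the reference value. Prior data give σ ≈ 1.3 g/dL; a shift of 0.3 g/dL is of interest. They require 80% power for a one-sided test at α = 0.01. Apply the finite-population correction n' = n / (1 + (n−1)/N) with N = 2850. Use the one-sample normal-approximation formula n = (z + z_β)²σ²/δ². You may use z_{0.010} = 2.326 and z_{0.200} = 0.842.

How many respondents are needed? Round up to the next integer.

n = 177

n = (z_α + z_β)² · σ² / δ²
  = (2.326 + 0.842)² · 1.3² / 0.3²
  = 10.0362 · 1.69 / 0.09
  = 188.46
Finite-population correction (N = 2850): 188.46 / (1 + (188.46 − 1)/2850) = 176.83.
Round up → n = 177.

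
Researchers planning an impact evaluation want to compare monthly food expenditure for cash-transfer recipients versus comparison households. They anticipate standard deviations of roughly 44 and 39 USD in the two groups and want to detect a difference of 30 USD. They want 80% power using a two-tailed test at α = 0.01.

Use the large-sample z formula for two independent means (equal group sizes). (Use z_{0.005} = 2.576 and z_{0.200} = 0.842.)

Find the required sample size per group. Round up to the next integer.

n = 45 per group

n = (z_{α/2} + z_β)² · (σ₁² + σ₂²) / δ²
  = (2.576 + 0.842)² · (44² + 39² = 3457) / 30²
  = 11.6827 · 3457 / 900
  = 44.87
Round up → n = 45 per group.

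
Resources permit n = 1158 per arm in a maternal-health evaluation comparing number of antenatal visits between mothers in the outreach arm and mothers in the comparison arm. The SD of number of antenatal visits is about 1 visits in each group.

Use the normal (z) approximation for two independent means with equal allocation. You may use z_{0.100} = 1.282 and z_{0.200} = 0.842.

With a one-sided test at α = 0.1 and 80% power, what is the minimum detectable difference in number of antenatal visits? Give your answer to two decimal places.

Minimum detectable difference ≈ 0.09 visits

δ = (z_α + z_β) · √((σ₁²+σ₂²)/n)
  = (1.282 + 0.842) · √(2/1158)
  = 2.124 · √0.00173
  = 2.124 · 0.0416
  = 0.0883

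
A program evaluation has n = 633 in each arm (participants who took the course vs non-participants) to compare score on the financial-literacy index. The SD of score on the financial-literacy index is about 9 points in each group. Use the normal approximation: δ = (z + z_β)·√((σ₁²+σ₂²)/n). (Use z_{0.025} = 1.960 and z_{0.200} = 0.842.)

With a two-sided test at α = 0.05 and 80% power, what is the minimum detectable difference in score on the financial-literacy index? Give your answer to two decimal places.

Minimum detectable difference ≈ 1.42 points

δ = (z_{α/2} + z_β) · √((σ₁²+σ₂²)/n)
  = (1.960 + 0.842) · √(162/633)
  = 2.802 · √0.25592
  = 2.802 · 0.5059
  = 1.4175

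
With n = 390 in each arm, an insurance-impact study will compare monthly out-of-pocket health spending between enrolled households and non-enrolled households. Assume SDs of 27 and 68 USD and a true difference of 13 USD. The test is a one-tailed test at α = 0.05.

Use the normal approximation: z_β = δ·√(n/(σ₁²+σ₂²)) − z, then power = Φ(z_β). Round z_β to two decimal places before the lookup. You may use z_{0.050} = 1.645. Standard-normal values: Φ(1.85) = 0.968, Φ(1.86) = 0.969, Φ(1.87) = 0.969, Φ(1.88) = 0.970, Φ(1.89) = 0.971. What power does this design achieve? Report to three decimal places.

z_β = δ·√(n/(σ₁²+σ₂²)) − z_α
    = 13 · √(390/5353) − 1.645
    = 13 · 0.26992 − 1.645
    = 3.5089 − 1.645 = 1.8639 → 1.86
Power = Φ(1.86) = 0.969.

Power ≈ 0.969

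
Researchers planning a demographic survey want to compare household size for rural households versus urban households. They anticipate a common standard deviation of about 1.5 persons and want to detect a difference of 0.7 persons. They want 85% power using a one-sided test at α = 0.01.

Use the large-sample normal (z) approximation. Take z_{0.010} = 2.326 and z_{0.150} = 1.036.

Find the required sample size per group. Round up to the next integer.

n = 104 per group

n = (z_α + z_β)² · (σ₁² + σ₂²) / δ²
  = (2.326 + 1.036)² · (2·1.5² = 4.5) / 0.7²
  = 11.3030 · 4.5 / 0.49
  = 103.80
Round up → n = 104 per group.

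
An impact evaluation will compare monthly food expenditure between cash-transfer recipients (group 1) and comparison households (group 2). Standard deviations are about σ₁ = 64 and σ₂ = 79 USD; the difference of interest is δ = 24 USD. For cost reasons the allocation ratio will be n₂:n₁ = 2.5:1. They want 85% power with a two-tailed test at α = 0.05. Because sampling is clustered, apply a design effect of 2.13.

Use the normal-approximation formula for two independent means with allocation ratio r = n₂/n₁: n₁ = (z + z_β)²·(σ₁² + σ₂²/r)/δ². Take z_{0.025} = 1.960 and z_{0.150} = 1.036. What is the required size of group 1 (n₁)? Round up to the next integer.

n₁ = 219

n₁ = (z_{α/2} + z_β)² · (σ₁² + σ₂²/r) / δ²
   = (1.960 + 1.036)² · (64² + 79²/2.5) / 24²
   = 8.9760 · (4096 + 2496.4) / 576
   = 8.9760 · 6592.4 / 576
   = 102.73
Design effect: 2.13 × 102.73 = 218.82.
Round up → n₁ = 219; n₂ = r·n₁ = 2.5 × 219 = 548.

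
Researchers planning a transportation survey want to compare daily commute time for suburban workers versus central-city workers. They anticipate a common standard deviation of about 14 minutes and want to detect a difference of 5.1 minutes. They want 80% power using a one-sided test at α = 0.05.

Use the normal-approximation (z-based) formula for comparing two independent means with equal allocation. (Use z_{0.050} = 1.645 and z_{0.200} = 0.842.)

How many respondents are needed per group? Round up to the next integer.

n = 94 per group

n = (z_α + z_β)² · (σ₁² + σ₂²) / δ²
  = (1.645 + 0.842)² · (2·14² = 392) / 5.1²
  = 6.1852 · 392 / 26.01
  = 93.22
Round up → n = 94 per group.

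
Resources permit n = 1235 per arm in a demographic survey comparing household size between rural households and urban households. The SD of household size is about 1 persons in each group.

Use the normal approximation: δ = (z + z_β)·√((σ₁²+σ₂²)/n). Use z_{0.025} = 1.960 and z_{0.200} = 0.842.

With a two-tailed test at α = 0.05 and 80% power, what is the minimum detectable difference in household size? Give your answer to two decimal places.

Minimum detectable difference ≈ 0.11 persons

δ = (z_{α/2} + z_β) · √((σ₁²+σ₂²)/n)
  = (1.960 + 0.842) · √(2/1235)
  = 2.802 · √0.00162
  = 2.802 · 0.0402
  = 0.1128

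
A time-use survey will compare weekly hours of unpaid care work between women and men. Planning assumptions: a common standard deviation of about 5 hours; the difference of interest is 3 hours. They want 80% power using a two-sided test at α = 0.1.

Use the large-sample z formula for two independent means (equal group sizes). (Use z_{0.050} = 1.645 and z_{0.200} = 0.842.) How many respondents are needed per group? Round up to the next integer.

n = 35 per group

n = (z_{α/2} + z_β)² · (σ₁² + σ₂²) / δ²
  = (1.645 + 0.842)² · (2·5² = 50) / 3²
  = 6.1852 · 50 / 9
  = 34.36
Round up → n = 35 per group.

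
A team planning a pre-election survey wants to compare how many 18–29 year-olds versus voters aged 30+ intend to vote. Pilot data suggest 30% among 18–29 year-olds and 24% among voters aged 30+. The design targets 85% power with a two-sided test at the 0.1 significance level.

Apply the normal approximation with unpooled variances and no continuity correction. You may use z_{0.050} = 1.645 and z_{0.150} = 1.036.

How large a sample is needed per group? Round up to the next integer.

n = (z_{α/2} + z_β)² · [p₁(1−p₁) + p₂(1−p₂)] / (p₁ − p₂)²
  = (1.645 + 1.036)² · (0.30·0.70 + 0.24·0.76) / (0.06)²
  = (2.681)² · (0.2100 + 0.1824) / 0.0036
  = 7.1878 · 0.3924 / 0.0036
  = 783.47
Round up → n = 784 per group.

n = 784 per group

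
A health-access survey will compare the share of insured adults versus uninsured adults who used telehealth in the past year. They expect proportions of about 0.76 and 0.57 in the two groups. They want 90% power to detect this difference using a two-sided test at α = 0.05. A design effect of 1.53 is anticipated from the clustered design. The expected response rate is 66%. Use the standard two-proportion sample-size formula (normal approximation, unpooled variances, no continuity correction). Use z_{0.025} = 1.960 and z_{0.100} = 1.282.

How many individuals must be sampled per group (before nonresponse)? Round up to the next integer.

n = (z_{α/2} + z_β)² · [p₁(1−p₁) + p₂(1−p₂)] / (p₁ − p₂)²
  = (1.960 + 1.282)² · (0.76·0.24 + 0.57·0.43) / (0.19)²
  = (3.242)² · (0.1824 + 0.2451) / 0.0361
  = 10.5106 · 0.4275 / 0.0361
  = 124.47
Design effect: 1.53 × 124.47 = 190.43.
Adjust for 66% response: 190.43 / 0.66 = 288.54.
Round up → n = 289 per group.

n = 289 per group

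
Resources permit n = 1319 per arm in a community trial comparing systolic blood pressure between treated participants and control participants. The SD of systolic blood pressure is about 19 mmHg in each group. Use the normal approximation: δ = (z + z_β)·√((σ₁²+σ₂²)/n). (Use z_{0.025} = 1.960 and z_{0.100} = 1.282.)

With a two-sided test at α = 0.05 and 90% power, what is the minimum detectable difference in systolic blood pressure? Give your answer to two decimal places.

Minimum detectable difference ≈ 2.40 mmHg

δ = (z_{α/2} + z_β) · √((σ₁²+σ₂²)/n)
  = (1.960 + 1.282) · √(722/1319)
  = 3.242 · √0.54738
  = 3.242 · 0.7399
  = 2.3986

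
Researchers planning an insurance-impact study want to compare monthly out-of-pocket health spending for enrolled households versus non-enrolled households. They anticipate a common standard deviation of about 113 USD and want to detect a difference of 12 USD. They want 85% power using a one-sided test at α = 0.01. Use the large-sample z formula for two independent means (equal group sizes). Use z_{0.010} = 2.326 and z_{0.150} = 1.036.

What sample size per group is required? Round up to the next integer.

n = 2005 per group

n = (z_α + z_β)² · (σ₁² + σ₂²) / δ²
  = (2.326 + 1.036)² · (2·113² = 25538) / 12²
  = 11.3030 · 25538 / 144
  = 2004.56
Round up → n = 2005 per group.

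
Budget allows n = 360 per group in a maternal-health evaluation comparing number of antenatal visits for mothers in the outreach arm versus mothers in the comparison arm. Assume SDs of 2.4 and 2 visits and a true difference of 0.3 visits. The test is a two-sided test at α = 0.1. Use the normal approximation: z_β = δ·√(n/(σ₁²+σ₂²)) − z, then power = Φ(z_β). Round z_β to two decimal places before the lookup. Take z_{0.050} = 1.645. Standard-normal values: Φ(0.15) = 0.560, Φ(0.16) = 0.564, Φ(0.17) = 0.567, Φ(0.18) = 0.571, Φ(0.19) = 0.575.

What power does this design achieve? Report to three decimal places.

z_β = δ·√(n/(σ₁²+σ₂²)) − z_{α/2}
    = 0.3 · √(360/9.76) − 1.645
    = 0.3 · 6.07332 − 1.645
    = 1.8220 − 1.645 = 0.1770 → 0.18
Power = Φ(0.18) = 0.571.

Power ≈ 0.571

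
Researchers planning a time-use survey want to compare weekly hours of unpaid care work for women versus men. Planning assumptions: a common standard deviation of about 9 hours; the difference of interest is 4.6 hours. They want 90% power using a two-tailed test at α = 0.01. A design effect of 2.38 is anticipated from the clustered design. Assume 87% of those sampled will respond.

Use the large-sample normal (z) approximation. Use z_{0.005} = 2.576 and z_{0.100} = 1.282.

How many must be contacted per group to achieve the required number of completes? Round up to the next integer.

n = 312 per group

n = (z_{α/2} + z_β)² · (σ₁² + σ₂²) / δ²
  = (2.576 + 1.282)² · (2·9² = 162) / 4.6²
  = 14.8842 · 162 / 21.16
  = 113.95
Design effect: 2.38 × 113.95 = 271.21.
Adjust for 87% response: 271.21 / 0.87 = 311.73.
Round up → n = 312 per group.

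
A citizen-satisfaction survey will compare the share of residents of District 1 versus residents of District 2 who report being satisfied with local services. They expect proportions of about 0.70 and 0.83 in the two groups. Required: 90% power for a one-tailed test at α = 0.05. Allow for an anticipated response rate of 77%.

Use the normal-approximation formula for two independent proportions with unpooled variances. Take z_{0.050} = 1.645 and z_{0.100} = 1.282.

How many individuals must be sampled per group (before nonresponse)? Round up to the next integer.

n = 232 per group

n = (z_α + z_β)² · [p₁(1−p₁) + p₂(1−p₂)] / (p₁ − p₂)²
  = (1.645 + 1.282)² · (0.70·0.30 + 0.83·0.17) / (-0.13)²
  = (2.927)² · (0.2100 + 0.1411) / 0.0169
  = 8.5673 · 0.3511 / 0.0169
  = 177.99
Adjust for 77% response: 177.99 / 0.77 = 231.15.
Round up → n = 232 per group.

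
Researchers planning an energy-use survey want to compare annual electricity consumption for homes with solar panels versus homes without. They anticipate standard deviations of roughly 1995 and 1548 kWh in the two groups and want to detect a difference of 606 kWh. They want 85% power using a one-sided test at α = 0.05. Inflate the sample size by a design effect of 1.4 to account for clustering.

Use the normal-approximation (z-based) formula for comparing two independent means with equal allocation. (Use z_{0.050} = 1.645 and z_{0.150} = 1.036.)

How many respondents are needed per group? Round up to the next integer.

n = (z_α + z_β)² · (σ₁² + σ₂²) / δ²
  = (1.645 + 1.036)² · (1995² + 1548² = 6376329) / 606²
  = 7.1878 · 6376329 / 367236
  = 124.80
Design effect: 1.4 × 124.80 = 174.72.
Round up → n = 175 per group.

n = 175 per group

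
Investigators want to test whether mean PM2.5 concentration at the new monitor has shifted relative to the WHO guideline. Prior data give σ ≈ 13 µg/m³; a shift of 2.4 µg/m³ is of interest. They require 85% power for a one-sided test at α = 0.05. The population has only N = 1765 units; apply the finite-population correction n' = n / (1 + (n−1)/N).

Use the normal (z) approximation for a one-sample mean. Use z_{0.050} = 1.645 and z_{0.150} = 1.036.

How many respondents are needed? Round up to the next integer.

n = 189

n = (z_α + z_β)² · σ² / δ²
  = (1.645 + 1.036)² · 13² / 2.4²
  = 7.1878 · 169 / 5.76
  = 210.89
Finite-population correction (N = 1765): 210.89 / (1 + (210.89 − 1)/1765) = 188.48.
Round up → n = 189.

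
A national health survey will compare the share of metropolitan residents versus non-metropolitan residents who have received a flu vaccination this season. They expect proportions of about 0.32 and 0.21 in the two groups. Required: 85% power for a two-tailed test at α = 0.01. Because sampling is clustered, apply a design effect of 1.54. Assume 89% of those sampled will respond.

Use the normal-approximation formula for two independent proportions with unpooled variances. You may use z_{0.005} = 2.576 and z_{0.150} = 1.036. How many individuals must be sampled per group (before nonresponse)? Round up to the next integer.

n = 716 per group

n = (z_{α/2} + z_β)² · [p₁(1−p₁) + p₂(1−p₂)] / (p₁ − p₂)²
  = (2.576 + 1.036)² · (0.32·0.68 + 0.21·0.79) / (0.11)²
  = (3.612)² · (0.2176 + 0.1659) / 0.0121
  = 13.0465 · 0.3835 / 0.0121
  = 413.50
Design effect: 1.54 × 413.50 = 636.79.
Adjust for 89% response: 636.79 / 0.89 = 715.49.
Round up → n = 716 per group.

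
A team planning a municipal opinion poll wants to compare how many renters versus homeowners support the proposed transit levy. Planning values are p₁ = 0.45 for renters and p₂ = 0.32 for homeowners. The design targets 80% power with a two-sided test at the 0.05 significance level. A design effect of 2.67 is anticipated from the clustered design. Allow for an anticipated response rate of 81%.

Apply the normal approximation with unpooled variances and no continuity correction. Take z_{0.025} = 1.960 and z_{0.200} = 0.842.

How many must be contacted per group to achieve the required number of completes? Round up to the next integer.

n = 713 per group

n = (z_{α/2} + z_β)² · [p₁(1−p₁) + p₂(1−p₂)] / (p₁ − p₂)²
  = (1.960 + 0.842)² · (0.45·0.55 + 0.32·0.68) / (0.13)²
  = (2.802)² · (0.2475 + 0.2176) / 0.0169
  = 7.8512 · 0.4651 / 0.0169
  = 216.07
Design effect: 2.67 × 216.07 = 576.91.
Adjust for 81% response: 576.91 / 0.81 = 712.23.
Round up → n = 713 per group.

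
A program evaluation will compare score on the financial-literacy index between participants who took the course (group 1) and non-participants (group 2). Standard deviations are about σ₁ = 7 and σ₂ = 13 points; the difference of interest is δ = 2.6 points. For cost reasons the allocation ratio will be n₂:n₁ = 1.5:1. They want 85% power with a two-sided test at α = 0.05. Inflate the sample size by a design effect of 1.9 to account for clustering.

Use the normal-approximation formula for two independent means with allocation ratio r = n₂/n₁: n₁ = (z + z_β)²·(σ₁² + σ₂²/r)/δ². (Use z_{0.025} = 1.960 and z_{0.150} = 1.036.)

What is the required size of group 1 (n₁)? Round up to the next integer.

n₁ = 408

n₁ = (z_{α/2} + z_β)² · (σ₁² + σ₂²/r) / δ²
   = (1.960 + 1.036)² · (7² + 13²/1.5) / 2.6²
   = 8.9760 · (49 + 112.6667) / 6.76
   = 8.9760 · 161.6667 / 6.76
   = 214.66
Design effect: 1.9 × 214.66 = 407.86.
Round up → n₁ = 408; n₂ = r·n₁ = 1.5 × 408 = 612.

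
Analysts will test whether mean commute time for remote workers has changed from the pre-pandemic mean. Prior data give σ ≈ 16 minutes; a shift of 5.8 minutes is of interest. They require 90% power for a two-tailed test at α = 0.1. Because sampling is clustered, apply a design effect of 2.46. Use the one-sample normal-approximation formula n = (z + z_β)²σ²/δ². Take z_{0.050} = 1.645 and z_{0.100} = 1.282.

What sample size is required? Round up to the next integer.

n = (z_{α/2} + z_β)² · σ² / δ²
  = (1.645 + 1.282)² · 16² / 5.8²
  = 8.5673 · 256 / 33.64
  = 65.20
Design effect: 2.46 × 65.20 = 160.39.
Round up → n = 161.

n = 161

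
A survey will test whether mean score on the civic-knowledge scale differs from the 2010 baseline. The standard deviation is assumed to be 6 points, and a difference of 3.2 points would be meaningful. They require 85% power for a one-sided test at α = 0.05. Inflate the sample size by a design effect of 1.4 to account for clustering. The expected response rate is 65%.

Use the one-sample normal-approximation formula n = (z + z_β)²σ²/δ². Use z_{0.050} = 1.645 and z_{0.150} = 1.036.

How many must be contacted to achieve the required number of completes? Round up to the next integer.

n = 55

n = (z_α + z_β)² · σ² / δ²
  = (1.645 + 1.036)² · 6² / 3.2²
  = 7.1878 · 36 / 10.24
  = 25.27
Design effect: 1.4 × 25.27 = 35.38.
Adjust for 65% response: 35.38 / 0.65 = 54.43.
Round up → n = 55.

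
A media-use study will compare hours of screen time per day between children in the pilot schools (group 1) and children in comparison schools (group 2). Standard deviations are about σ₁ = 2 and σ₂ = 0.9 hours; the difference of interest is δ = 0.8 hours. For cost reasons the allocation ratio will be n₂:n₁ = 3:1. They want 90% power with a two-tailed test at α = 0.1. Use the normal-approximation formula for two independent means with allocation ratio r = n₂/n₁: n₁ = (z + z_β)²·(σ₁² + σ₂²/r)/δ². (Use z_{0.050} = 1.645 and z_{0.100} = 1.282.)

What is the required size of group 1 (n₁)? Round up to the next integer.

n₁ = 58

n₁ = (z_{α/2} + z_β)² · (σ₁² + σ₂²/r) / δ²
   = (1.645 + 1.282)² · (2² + 0.9²/3) / 0.8²
   = 8.5673 · (4 + 0.27) / 0.64
   = 8.5673 · 4.27 / 0.64
   = 57.16
Round up → n₁ = 58; n₂ = r·n₁ = 3 × 58 = 174.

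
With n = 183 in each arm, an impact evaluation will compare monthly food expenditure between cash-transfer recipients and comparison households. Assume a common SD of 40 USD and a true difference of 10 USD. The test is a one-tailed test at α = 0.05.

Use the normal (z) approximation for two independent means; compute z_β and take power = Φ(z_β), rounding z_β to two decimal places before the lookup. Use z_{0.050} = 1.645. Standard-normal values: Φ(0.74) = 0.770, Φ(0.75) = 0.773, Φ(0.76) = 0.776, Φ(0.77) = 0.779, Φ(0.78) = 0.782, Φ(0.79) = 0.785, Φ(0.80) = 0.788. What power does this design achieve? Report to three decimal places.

Power ≈ 0.773

z_β = δ·√(n/(σ₁²+σ₂²)) − z_α
    = 10 · √(183/3200) − 1.645
    = 10 · 0.23914 − 1.645
    = 2.3914 − 1.645 = 0.7464 → 0.75
Power = Φ(0.75) = 0.773.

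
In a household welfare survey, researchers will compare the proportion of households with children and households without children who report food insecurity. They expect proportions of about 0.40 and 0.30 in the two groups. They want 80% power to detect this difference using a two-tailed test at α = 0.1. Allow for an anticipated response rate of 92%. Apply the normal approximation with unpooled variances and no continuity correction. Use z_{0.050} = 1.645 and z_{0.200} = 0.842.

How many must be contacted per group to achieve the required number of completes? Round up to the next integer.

n = 303 per group

n = (z_{α/2} + z_β)² · [p₁(1−p₁) + p₂(1−p₂)] / (p₁ − p₂)²
  = (1.645 + 0.842)² · (0.40·0.60 + 0.30·0.70) / (0.10)²
  = (2.487)² · (0.2400 + 0.2100) / 0.0100
  = 6.1852 · 0.4500 / 0.0100
  = 278.33
Adjust for 92% response: 278.33 / 0.92 = 302.54.
Round up → n = 303 per group.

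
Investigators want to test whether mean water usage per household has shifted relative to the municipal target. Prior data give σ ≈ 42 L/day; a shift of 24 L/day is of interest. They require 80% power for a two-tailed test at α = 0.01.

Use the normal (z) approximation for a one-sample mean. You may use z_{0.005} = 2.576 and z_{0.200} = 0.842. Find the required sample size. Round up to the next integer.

n = 36

n = (z_{α/2} + z_β)² · σ² / δ²
  = (2.576 + 0.842)² · 42² / 24²
  = 11.6827 · 1764 / 576
  = 35.78
Round up → n = 36.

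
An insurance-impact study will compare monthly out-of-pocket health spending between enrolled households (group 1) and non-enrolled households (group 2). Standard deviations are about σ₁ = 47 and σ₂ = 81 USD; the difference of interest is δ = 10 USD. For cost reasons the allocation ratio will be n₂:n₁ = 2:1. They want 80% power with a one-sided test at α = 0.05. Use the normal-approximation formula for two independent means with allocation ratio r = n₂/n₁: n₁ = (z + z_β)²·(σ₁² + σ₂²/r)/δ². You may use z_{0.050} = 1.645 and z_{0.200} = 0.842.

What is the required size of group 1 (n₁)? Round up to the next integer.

n₁ = (z_α + z_β)² · (σ₁² + σ₂²/r) / δ²
   = (1.645 + 0.842)² · (47² + 81²/2) / 10²
   = 6.1852 · (2209 + 3280.5) / 100
   = 6.1852 · 5489.5 / 100
   = 339.53
Round up → n₁ = 340; n₂ = r·n₁ = 2 × 340 = 680.

n₁ = 340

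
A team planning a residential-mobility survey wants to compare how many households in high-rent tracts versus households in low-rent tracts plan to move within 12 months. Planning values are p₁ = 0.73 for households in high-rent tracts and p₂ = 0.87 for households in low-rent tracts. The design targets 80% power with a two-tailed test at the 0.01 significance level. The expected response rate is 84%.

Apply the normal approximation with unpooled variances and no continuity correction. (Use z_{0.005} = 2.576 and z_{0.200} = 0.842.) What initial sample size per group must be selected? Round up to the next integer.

n = 221 per group

n = (z_{α/2} + z_β)² · [p₁(1−p₁) + p₂(1−p₂)] / (p₁ − p₂)²
  = (2.576 + 0.842)² · (0.73·0.27 + 0.87·0.13) / (-0.14)²
  = (3.418)² · (0.1971 + 0.1131) / 0.0196
  = 11.6827 · 0.3102 / 0.0196
  = 184.90
Adjust for 84% response: 184.90 / 0.84 = 220.12.
Round up → n = 221 per group.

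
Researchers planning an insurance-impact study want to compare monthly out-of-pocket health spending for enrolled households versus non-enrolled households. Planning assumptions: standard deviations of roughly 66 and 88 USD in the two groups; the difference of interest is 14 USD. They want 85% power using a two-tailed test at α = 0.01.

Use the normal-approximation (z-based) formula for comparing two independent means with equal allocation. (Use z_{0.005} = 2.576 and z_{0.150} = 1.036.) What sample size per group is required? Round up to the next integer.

n = 806 per group

n = (z_{α/2} + z_β)² · (σ₁² + σ₂²) / δ²
  = (2.576 + 1.036)² · (66² + 88² = 12100) / 14²
  = 13.0465 · 12100 / 196
  = 805.42
Round up → n = 806 per group.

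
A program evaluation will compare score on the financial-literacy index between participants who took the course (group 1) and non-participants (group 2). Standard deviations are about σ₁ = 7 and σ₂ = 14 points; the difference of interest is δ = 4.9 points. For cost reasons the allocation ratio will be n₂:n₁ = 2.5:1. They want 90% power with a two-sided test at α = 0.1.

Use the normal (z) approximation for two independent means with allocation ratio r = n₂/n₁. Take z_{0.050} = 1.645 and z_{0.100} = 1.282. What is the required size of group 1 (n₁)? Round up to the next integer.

n₁ = 46

n₁ = (z_{α/2} + z_β)² · (σ₁² + σ₂²/r) / δ²
   = (1.645 + 1.282)² · (7² + 14²/2.5) / 4.9²
   = 8.5673 · (49 + 78.4) / 24.01
   = 8.5673 · 127.4 / 24.01
   = 45.46
Round up → n₁ = 46; n₂ = r·n₁ = 2.5 × 46 = 115.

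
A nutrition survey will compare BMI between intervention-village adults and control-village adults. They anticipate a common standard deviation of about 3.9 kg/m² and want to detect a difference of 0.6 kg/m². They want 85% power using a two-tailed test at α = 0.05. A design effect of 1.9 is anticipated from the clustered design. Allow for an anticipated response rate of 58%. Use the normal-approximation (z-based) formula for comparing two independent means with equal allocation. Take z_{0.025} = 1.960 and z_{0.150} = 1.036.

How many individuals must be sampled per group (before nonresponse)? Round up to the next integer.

n = 2485 per group

n = (z_{α/2} + z_β)² · (σ₁² + σ₂²) / δ²
  = (1.960 + 1.036)² · (2·3.9² = 30.42) / 0.6²
  = 8.9760 · 30.42 / 0.36
  = 758.47
Design effect: 1.9 × 758.47 = 1441.10.
Adjust for 58% response: 1441.10 / 0.58 = 2484.65.
Round up → n = 2485 per group.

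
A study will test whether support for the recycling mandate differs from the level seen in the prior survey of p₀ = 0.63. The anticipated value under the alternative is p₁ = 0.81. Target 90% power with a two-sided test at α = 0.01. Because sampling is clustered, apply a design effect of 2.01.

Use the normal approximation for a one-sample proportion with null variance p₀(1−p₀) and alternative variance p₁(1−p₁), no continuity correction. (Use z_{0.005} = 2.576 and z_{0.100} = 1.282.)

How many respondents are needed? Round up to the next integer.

n = [z_{α/2}·√(p₀q₀) + z_β·√(p₁q₁)]² / (p₁ − p₀)²
  = [2.576·√(0.63·0.37) + 1.282·√(0.81·0.19)]² / (0.18)²
  = [2.576·0.4828 + 1.282·0.3923]² / 0.0324
  = [1.7466]² / 0.0324
  = 94.16
Design effect: 2.01 × 94.16 = 189.26.
Round up → n = 190.

n = 190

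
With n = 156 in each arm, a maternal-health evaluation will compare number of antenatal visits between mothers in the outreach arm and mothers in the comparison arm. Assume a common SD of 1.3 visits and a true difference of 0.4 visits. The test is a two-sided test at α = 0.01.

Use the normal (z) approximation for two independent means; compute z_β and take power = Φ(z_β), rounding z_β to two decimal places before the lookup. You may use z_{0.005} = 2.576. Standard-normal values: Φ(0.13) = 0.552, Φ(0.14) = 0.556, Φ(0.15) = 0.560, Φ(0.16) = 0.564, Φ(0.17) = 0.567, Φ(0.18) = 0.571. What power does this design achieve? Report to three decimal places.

Power ≈ 0.556

z_β = δ·√(n/(σ₁²+σ₂²)) − z_{α/2}
    = 0.4 · √(156/3.38) − 2.576
    = 0.4 · 6.79366 − 2.576
    = 2.7175 − 2.576 = 0.1415 → 0.14
Power = Φ(0.14) = 0.556.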